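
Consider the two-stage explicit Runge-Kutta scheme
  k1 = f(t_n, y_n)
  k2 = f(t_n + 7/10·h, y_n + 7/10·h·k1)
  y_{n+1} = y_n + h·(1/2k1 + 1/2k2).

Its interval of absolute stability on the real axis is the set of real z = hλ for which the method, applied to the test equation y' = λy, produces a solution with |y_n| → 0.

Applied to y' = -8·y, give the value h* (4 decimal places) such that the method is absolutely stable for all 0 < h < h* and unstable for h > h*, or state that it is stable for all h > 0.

(-2.8571,0); λ=-8 ⇒ h* = (20/7)/8 = 0.3571.

Test eqn y'=λy, z=hλ:
  k1=λy_n ⇒ h·k1=z·y_n;  k2=λ(1+7/10z)y_n ⇒ h·k2=z(1+7/10z)y_n
  y_{n+1}/y_n = 1 + 1/2z + 1/2z(1+7/10z) = 1 + z + 7/20z²
  Hence R(z) = 1 + z + 7/20z².

Solve |R(x)|<1 on ℝ⁻.
x=-0.79: |R|=0.4284
R=1: x+7/20x²=0 ⇒ x=−20/7=-2.8571; min R=1−1/(4·7/20)=0.2857>−1
Confirm numerically:
  x=-2.728: |R|=0.87669 <1
  x=-2.416: |R|=0.62697 <1
  x=-2.166: |R|=0.47604 <1
  x=-1.562: |R|=0.29195 <1
  x=-3.102: |R|=1.26584 >1
  x=-3.045: |R|=1.20021 >1
  x=-2.911: |R|=1.05487 >1
Interval (-2.8571, 0).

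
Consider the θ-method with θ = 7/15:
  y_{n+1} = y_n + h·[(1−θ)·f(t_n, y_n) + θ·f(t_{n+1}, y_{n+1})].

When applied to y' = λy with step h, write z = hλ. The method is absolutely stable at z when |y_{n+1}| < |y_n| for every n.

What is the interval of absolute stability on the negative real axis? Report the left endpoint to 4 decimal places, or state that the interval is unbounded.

On y'=λy, z=hλ:
  y_{n+1} = y_n + z·[8/15·y_n + 7/15·y_{n+1}] ⇒ (1 − 7/15z)y_{n+1} = (1 + 8/15z)y_n
  ⇒ R(z) = (1 + 8/15z)/(1 − 7/15z).

Need |R(x)|<1, x<0.
x=-0.72: |R|=0.4611
R=−1: 1+8/15x = −1+7/15x ⇒ -1/15x=2 ⇒ x=2/(-1/15)=-30.0000
Confirm numerically:
  x=-23.293: |R|=0.96233 <1
  x=-19.068: |R|=0.92637 <1
  x=-12.044: |R|=0.81919 <1
  x=-30.350: |R|=1.00154 >1
  x=-30.283: |R|=1.00125 >1
Stable set (-30.0000, 0).

(-30.0000, 0).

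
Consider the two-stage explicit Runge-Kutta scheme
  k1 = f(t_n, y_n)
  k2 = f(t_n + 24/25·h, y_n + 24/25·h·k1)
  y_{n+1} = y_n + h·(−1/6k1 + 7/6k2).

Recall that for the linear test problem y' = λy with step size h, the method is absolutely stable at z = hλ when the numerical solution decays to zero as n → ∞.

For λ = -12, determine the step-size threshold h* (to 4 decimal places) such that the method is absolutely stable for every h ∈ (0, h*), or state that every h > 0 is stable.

On y'=λy, z=hλ:
  k1=λy_n ⇒ h·k1=z·y_n;  k2=λ(1+24/25z)y_n ⇒ h·k2=z(1+24/25z)y_n
  y_{n+1}/y_n = 1 − 1/6z + 7/6z(1+24/25z) = 1 + z + 28/25z²
  Hence R(z) = 1 + z + 28/25z².

Solve |R(x)|<1 on ℝ⁻.
x=-0.45: |R|=0.7768
R=1: x+28/25x²=0 ⇒ x=−25/28=-0.8929; min R=1−1/(4·28/25)=0.7768>−1
Confirm numerically:
  x=-0.538: |R|=0.78618 <1
  x=-0.472: |R|=0.77752 <1
  x=-0.386: |R|=0.78088 <1
  x=-1.478: |R|=1.96862 >1
  x=-1.311: |R|=1.61397 >1
Stable set (-0.8929, 0).

(-0.8929,0); λ=-12 ⇒ h* = (25/28)/12 = 0.0744.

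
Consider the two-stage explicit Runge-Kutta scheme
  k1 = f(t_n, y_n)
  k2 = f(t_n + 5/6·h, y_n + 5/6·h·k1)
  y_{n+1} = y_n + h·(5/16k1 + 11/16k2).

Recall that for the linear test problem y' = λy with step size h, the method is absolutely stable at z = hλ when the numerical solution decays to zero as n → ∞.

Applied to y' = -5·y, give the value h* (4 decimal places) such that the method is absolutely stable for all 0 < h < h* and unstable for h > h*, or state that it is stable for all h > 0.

Test eqn y'=λy, z=hλ:
  k1=λy_n ⇒ h·k1=z·y_n;  k2=λ(1+5/6z)y_n ⇒ h·k2=z(1+5/6z)y_n
  y_{n+1}/y_n = 1 + 5/16z + 11/16z(1+5/6z) = 1 + z + 55/96z²
  so R(z) = 1 + z + 55/96z².

Find x<0 with |R(x)|<1.
x=-1.35: |R|=0.6941
R=1: x+55/96x²=0 ⇒ x=−96/55=-1.7455; min R=1−1/(4·55/96)=0.5636>−1
Confirm numerically:
  x=-1.658: |R|=0.91693 <1
  x=-1.426: |R|=0.73901 <1
  x=-1.019: |R|=0.57589 <1
  x=-0.775: |R|=0.56911 <1
  x=-2.317: |R|=1.75870 >1
  x=-2.050: |R|=1.35768 >1
  x=-1.804: |R|=1.06051 >1
So |R|<1 on (-1.7455, 0).

(-1.7455,0); λ=-5 ⇒ h* = (96/55)/5 = 0.3491.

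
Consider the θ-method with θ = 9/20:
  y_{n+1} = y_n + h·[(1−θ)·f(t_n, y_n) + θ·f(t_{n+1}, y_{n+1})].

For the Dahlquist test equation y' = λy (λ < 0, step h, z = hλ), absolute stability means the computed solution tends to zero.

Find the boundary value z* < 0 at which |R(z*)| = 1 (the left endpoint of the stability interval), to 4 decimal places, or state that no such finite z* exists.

left endpoint -20.0000.

Test eqn y'=λy, z=hλ:
  y_{n+1} = y_n + z·[11/20·y_n + 9/20·y_{n+1}] ⇒ (1 − 9/20z)y_{n+1} = (1 + 11/20z)y_n
  Hence R(z) = (1 + 11/20z)/(1 − 9/20z).

Boundary: |R(x)|=1, x<0.
x=-1.16: |R|=0.2378
R=−1: 1+11/20x = −1+9/20x ⇒ -1/10x=2 ⇒ x=2/(-1/10)=-20.0000
Confirm numerically:
  x=-19.974: |R|=0.99974 <1
  x=-17.610: |R|=0.97322 <1
  x=-16.115: |R|=0.95292 <1
  x=-20.536: |R|=1.00523 >1
  x=-20.490: |R|=1.00479 >1
  x=-20.227: |R|=1.00225 >1
Stable set (-20.0000, 0).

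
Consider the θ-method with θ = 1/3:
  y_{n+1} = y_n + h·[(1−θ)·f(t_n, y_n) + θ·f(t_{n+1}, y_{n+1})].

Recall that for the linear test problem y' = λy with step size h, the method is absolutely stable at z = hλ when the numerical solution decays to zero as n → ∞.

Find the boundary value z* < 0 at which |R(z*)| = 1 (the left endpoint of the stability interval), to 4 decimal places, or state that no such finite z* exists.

Test eqn y'=λy, z=hλ:
  y_{n+1} = y_n + z·[2/3·y_n + 1/3·y_{n+1}] ⇒ (1 − 1/3z)y_{n+1} = (1 + 2/3z)y_n
  Hence R(z) = (1 + 2/3z)/(1 − 1/3z).

Boundary: |R(x)|=1, x<0.
x=-1.75: |R|=0.1053
R=−1: 1+2/3x = −1+1/3x ⇒ -1/3x=2 ⇒ x=2/(-1/3)=-6.0000
Confirm numerically:
  x=-5.869: |R|=0.98523 <1
  x=-4.522: |R|=0.80351 <1
  x=-3.178: |R|=0.54322 <1
  x=-6.327: |R|=1.03506 >1
  x=-6.144: |R|=1.01575 >1
  x=-6.070: |R|=1.00772 >1
Stable set (-6.0000, 0).

left endpoint -6.0000.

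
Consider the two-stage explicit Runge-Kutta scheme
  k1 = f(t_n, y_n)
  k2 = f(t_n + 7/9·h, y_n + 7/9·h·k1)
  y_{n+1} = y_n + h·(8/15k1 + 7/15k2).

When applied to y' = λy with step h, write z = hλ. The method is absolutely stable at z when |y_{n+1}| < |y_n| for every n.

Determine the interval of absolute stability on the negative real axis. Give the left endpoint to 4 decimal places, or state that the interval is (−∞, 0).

(-2.7551, 0).

Test eqn y'=λy, z=hλ:
  k1=λy_n ⇒ h·k1=z·y_n;  k2=λ(1+7/9z)y_n ⇒ h·k2=z(1+7/9z)y_n
  y_{n+1}/y_n = 1 + 8/15z + 7/15z(1+7/9z) = 1 + z + 49/135z²
  so R(z) = 1 + z + 49/135z².

Boundary: |R(x)|=1, x<0.
x=-1.7: |R|=0.3490
R=1: x+49/135x²=0 ⇒ x=−135/49=-2.7551; min R=1−1/(4·49/135)=0.3112>−1
Confirm numerically:
  x=-2.166: |R|=0.53686 <1
  x=-1.931: |R|=0.42240 <1
  x=-1.615: |R|=0.33169 <1
  x=-1.271: |R|=0.31535 <1
  x=-3.229: |R|=1.55541 >1
  x=-2.796: |R|=1.04151 >1
Interval (-2.7551, 0).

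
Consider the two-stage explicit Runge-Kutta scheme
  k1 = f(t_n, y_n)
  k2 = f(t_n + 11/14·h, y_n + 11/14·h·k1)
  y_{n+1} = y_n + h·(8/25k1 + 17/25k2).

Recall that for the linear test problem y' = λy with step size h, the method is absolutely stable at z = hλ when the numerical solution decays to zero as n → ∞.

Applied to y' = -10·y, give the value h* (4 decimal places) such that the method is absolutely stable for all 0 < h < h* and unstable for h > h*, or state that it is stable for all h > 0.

(-1.8717,0); λ=-10 ⇒ h* = (350/187)/10 = 0.1872.

Test eqn y'=λy, z=hλ:
  k1=λy_n ⇒ h·k1=z·y_n;  k2=λ(1+11/14z)y_n ⇒ h·k2=z(1+11/14z)y_n
  y_{n+1}/y_n = 1 + 8/25z + 17/25z(1+11/14z) = 1 + z + 187/350z²
  so R(z) = 1 + z + 187/350z².

Find x<0 with |R(x)|<1.
x=-0.69: |R|=0.5644
R=1: x+187/350x²=0 ⇒ x=−350/187=-1.8717; min R=1−1/(4·187/350)=0.5321>−1
Confirm numerically:
  x=-1.727: |R|=0.86652 <1
  x=-1.474: |R|=0.68683 <1
  x=-1.250: |R|=0.58482 <1
  x=-0.773: |R|=0.54625 <1
  x=-2.333: |R|=1.57506 >1
  x=-2.123: |R|=1.28509 >1
So |R|<1 on (-1.8717, 0).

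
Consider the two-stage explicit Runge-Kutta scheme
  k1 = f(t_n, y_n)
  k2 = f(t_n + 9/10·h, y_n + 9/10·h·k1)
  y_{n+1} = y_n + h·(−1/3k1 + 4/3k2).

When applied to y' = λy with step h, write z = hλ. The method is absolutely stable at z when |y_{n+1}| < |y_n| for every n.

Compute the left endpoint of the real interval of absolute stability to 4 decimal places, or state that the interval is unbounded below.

left endpoint -0.8333.

Set f=λy, z=hλ:
  k1=λy_n ⇒ h·k1=z·y_n;  k2=λ(1+9/10z)y_n ⇒ h·k2=z(1+9/10z)y_n
  y_{n+1}/y_n = 1 − 1/3z + 4/3z(1+9/10z) = 1 + z + 6/5z²
  R(z) = 1 + z + 6/5z².

Boundary: |R(x)|=1, x<0.
x=-0.79: |R|=0.9589
R=1: x+6/5x²=0 ⇒ x=−5/6=-0.8333; min R=1−1/(4·6/5)=0.7917>−1
Confirm numerically:
  x=-0.749: |R|=0.92420 <1
  x=-0.573: |R|=0.82099 <1
  x=-0.458: |R|=0.79372 <1
  x=-0.457: |R|=0.79362 <1
  x=-1.301: |R|=1.73012 >1
  x=-1.106: |R|=1.36188 >1
So |R|<1 on (-0.8333, 0).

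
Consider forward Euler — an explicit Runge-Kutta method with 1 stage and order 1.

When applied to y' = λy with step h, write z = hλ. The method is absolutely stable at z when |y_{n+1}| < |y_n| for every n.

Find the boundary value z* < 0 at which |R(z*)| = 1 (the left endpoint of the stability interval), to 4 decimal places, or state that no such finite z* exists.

Test eqn y'=λy, z=hλ:
  order 1, 1-stage ⇒ R(z)=1+z
  (e.g. R(-0.64)=0.36000, |R|=0.36000)

Solve |R(x)|<1 on ℝ⁻.
x=-0.64: |R|=0.3600
|R(-2.11)|=1.1100 |R(-1.91)|=0.9100 |R(-0.58)|=0.4200
Bisect:
  x_lo=-2.6731 |R|=1.6731  x_hi=-0.2702 |R|=0.7298
  mid=-1.47162 |R|=0.47162 →hi
  mid=-2.07234 |R|=1.07234 →lo
  mid=-1.77198 |R|=0.77198 →hi
  mid=-1.92216 |R|=0.92216 →hi
  mid=-1.99725 |R|=0.99725 →hi
  mid=-2.03480 |R|=1.03480 →lo
  mid=-2.01603 |R|=1.01603 →lo
  mid=-2.00664 |R|=1.00664 →lo
  mid=-2.00195 |R|=1.00195 →lo
  ...
  [-2.00004,-1.99989] ⇒ x*=-2.0000
Stable set (-2.0000, 0).

z* = -2.0000.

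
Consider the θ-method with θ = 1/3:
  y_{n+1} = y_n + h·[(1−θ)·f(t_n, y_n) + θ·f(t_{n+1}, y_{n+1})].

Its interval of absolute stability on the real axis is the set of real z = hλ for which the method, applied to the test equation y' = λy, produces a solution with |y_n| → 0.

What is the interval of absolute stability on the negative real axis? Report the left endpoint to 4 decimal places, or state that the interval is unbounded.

Test eqn y'=λy, z=hλ:
  y_{n+1} = y_n + z·[2/3·y_n + 1/3·y_{n+1}] ⇒ (1 − 1/3z)y_{n+1} = (1 + 2/3z)y_n
  R(z) = (1 + 2/3z)/(1 − 1/3z).

Boundary: |R(x)|=1, x<0.
x=-1.42: |R|=0.0362
R=−1: 1+2/3x = −1+1/3x ⇒ -1/3x=2 ⇒ x=2/(-1/3)=-6.0000
Confirm numerically:
  x=-5.068: |R|=0.88448 <1
  x=-4.490: |R|=0.79840 <1
  x=-3.348: |R|=0.58223 <1
  x=-6.505: |R|=1.05313 >1
  x=-6.248: |R|=1.02682 >1
So |R|<1 on (-6.0000, 0).

z∈(-6.0000,0).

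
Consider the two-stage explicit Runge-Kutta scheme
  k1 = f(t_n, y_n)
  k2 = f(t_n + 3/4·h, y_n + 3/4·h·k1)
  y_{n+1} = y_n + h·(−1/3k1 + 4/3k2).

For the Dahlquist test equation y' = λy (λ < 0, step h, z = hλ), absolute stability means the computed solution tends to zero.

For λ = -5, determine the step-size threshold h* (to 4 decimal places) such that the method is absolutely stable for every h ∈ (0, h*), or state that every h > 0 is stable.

(-1.0000,0); λ=-5 ⇒ h* = (1)/5 = 0.2000.

On y'=λy, z=hλ:
  k1=λy_n ⇒ h·k1=z·y_n;  k2=λ(1+3/4z)y_n ⇒ h·k2=z(1+3/4z)y_n
  y_{n+1}/y_n = 1 − 1/3z + 4/3z(1+3/4z) = 1 + z + z²
  so R(z) = 1 + z + z².

Need |R(x)|<1, x<0.
x=-1.52: |R|=1.7904
R=1: x+1x²=0 ⇒ x=−1=-1.0000; min R=1−1/(4·1)=0.7500>−1
Confirm numerically:
  x=-0.855: |R|=0.87602 <1
  x=-0.609: |R|=0.76188 <1
  x=-0.430: |R|=0.75490 <1
  x=-0.418: |R|=0.75672 <1
  x=-1.353: |R|=1.47761 >1
  x=-1.067: |R|=1.07149 >1
So |R|<1 on (-1.0000, 0).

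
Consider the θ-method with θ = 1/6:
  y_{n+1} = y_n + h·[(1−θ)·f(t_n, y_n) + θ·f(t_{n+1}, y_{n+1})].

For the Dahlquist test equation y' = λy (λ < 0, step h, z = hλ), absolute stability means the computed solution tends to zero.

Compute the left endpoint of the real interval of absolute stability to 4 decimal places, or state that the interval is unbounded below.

Test eqn y'=λy, z=hλ:
  y_{n+1} = y_n + z·[5/6·y_n + 1/6·y_{n+1}] ⇒ (1 − 1/6z)y_{n+1} = (1 + 5/6z)y_n
  R(z) = (1 + 5/6z)/(1 − 1/6z).

Solve |R(x)|<1 on ℝ⁻.
x=-0.56: |R|=0.4878
R=−1: 1+5/6x = −1+1/6x ⇒ -2/3x=2 ⇒ x=2/(-2/3)=-3.0000
Confirm numerically:
  x=-2.349: |R|=0.68811 <1
  x=-2.207: |R|=0.61350 <1
  x=-2.193: |R|=0.60601 <1
  x=-1.579: |R|=0.25003 <1
  x=-3.533: |R|=1.22364 >1
  x=-3.401: |R|=1.17062 >1
Interval (-3.0000, 0).

z* = -3.0000.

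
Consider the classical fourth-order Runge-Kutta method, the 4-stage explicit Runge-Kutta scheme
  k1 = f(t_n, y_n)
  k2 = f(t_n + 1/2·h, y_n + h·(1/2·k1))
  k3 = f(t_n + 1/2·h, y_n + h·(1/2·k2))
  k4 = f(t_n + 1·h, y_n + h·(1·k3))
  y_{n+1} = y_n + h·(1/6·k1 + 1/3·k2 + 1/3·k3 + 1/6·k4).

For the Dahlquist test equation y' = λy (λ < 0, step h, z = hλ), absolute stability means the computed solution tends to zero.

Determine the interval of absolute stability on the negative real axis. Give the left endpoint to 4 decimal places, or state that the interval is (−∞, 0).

z∈(-2.7853,0).

On y'=λy, z=hλ:
  order 4, 4-stage ⇒ R(z)=1+z+z^2/2+z^3/6+z^4/24
  (e.g. R(-1.63)=0.27079, |R|=0.27079)

Solve |R(x)|<1 on ℝ⁻.
x=-1.63: |R|=0.2708
|R(-2.09)|=0.3675 |R(-1.86)|=0.2960 |R(-0.99)|=0.3784
Bisect:
  x_lo=-3.4055 |R|=2.4150  x_hi=-0.3034 |R|=0.7383
  mid=-1.85446 |R|=0.29492 →hi
  mid=-2.63000 |R|=0.79002 →hi
  mid=-3.01777 |R|=1.41093 →lo
  mid=-2.82388 |R|=1.05975 →lo
  mid=-2.72694 |R|=0.91553 →hi
  mid=-2.77541 |R|=0.98520 →hi
  mid=-2.79965 |R|=1.02185 →lo
  ...
  [-2.78545,-2.78526] ⇒ x*=-2.7853
So |R|<1 on (-2.7853, 0).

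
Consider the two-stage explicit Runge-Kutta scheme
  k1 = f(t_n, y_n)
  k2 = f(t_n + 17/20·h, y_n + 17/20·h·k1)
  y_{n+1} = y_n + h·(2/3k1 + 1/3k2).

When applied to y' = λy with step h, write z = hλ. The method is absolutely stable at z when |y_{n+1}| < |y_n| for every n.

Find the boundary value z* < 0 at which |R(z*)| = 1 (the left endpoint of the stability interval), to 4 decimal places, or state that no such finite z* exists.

With y'=λy (z=hλ):
  k1=λy_n ⇒ h·k1=z·y_n;  k2=λ(1+17/20z)y_n ⇒ h·k2=z(1+17/20z)y_n
  y_{n+1}/y_n = 1 + 2/3z + 1/3z(1+17/20z) = 1 + z + 17/60z²
  Hence R(z) = 1 + z + 17/60z².

Solve |R(x)|<1 on ℝ⁻.
x=-1.49: |R|=0.1390
R=1: x+17/60x²=0 ⇒ x=−60/17=-3.5294; min R=1−1/(4·17/60)=0.1176>−1
Confirm numerically:
  x=-2.632: |R|=0.33077 <1
  x=-1.935: |R|=0.12586 <1
  x=-1.581: |R|=0.12721 <1
  x=-4.078: |R|=1.63386 >1
  x=-3.954: |R|=1.47567 >1
  x=-3.829: |R|=1.32502 >1
Stable set (-3.5294, 0).

z* = -3.5294.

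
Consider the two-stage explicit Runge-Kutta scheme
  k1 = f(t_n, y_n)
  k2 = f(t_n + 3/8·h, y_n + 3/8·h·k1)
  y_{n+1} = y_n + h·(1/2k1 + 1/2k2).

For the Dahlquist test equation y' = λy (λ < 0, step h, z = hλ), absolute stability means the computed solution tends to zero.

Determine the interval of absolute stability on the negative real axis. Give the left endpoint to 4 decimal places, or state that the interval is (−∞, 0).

(-5.3333, 0).

Test eqn y'=λy, z=hλ:
  k1=λy_n ⇒ h·k1=z·y_n;  k2=λ(1+3/8z)y_n ⇒ h·k2=z(1+3/8z)y_n
  y_{n+1}/y_n = 1 + 1/2z + 1/2z(1+3/8z) = 1 + z + 3/16z²
  ⇒ R(z) = 1 + z + 3/16z².

Find x<0 with |R(x)|<1.
x=-1.54: |R|=0.0953
R=1: x+3/16x²=0 ⇒ x=−16/3=-5.3333; min R=1−1/(4·3/16)=-0.3333>−1
Confirm numerically:
  x=-4.296: |R|=0.16443 <1
  x=-3.825: |R|=0.08176 <1
  x=-2.691: |R|=0.33322 <1
  x=-2.343: |R|=0.31369 <1
  x=-5.793: |R|=1.49928 >1
  x=-5.589: |R|=1.26792 >1
  x=-5.518: |R|=1.19106 >1
So |R|<1 on (-5.3333, 0).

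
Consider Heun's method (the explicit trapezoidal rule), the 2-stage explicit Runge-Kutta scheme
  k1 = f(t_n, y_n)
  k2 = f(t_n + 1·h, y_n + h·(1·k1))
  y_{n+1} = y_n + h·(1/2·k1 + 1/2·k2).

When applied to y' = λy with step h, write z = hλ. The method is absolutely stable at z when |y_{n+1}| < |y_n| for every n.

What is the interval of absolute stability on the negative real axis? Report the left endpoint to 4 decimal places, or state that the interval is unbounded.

With y'=λy (z=hλ):
  order 2, 2-stage ⇒ R(z)=1+z+z^2/2
  (e.g. R(-1.42)=0.58820, |R|=0.58820)

Boundary: |R(x)|=1, x<0.
x=-1.42: |R|=0.5882
|R(-2.29)|=1.3321 |R(-1.52)|=0.6352 |R(-1.14)|=0.5098
Bisect:
  x_lo=-2.5684 |R|=1.7299  x_hi=-0.1715 |R|=0.8432
  mid=-1.36991 |R|=0.56842 →hi
  mid=-1.96914 |R|=0.96961 →hi
  mid=-2.26875 |R|=1.30486 →lo
  mid=-2.11894 |R|=1.12602 →lo
  mid=-2.04404 |R|=1.04501 →lo
  mid=-2.00659 |R|=1.00661 →lo
  mid=-1.98786 |R|=0.98794 →hi
  mid=-1.99723 |R|=0.99723 →hi
  mid=-2.00191 |R|=1.00191 →lo
  ...
  [-2.00001,-1.99986] ⇒ x*=-2.0000
Stable set (-2.0000, 0).

z∈(-2.0000,0).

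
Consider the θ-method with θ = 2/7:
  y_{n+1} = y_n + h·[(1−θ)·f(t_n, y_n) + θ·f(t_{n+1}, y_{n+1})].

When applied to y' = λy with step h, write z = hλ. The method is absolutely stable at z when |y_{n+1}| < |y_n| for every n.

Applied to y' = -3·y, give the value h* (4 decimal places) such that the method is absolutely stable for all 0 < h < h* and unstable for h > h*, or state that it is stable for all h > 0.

(-4.6667,0); λ=-3 ⇒ h* = (14/3)/3 = 1.5556.

On y'=λy, z=hλ:
  y_{n+1} = y_n + z·[5/7·y_n + 2/7·y_{n+1}] ⇒ (1 − 2/7z)y_{n+1} = (1 + 5/7z)y_n
  so R(z) = (1 + 5/7z)/(1 − 2/7z).

Find x<0 with |R(x)|<1.
x=-0.37: |R|=0.6654
R=−1: 1+5/7x = −1+2/7x ⇒ -3/7x=2 ⇒ x=2/(-3/7)=-4.6667
Confirm numerically:
  x=-3.101: |R|=0.64422 <1
  x=-3.057: |R|=0.63177 <1
  x=-2.440: |R|=0.43771 <1
  x=-2.049: |R|=0.29240 <1
  x=-5.233: |R|=1.09727 >1
  x=-4.863: |R|=1.03521 >1
Interval (-4.6667, 0).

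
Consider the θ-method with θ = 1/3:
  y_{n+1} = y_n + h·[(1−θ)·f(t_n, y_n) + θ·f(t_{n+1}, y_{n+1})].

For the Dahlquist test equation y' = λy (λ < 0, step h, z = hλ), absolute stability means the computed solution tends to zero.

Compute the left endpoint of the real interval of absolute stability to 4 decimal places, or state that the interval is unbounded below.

left endpoint -6.0000.

On y'=λy, z=hλ:
  y_{n+1} = y_n + z·[2/3·y_n + 1/3·y_{n+1}] ⇒ (1 − 1/3z)y_{n+1} = (1 + 2/3z)y_n
  ⇒ R(z) = (1 + 2/3z)/(1 − 1/3z).

Solve |R(x)|<1 on ℝ⁻.
x=-0.51: |R|=0.5641
R=−1: 1+2/3x = −1+1/3x ⇒ -1/3x=2 ⇒ x=2/(-1/3)=-6.0000
Confirm numerically:
  x=-4.165: |R|=0.74389 <1
  x=-3.283: |R|=0.56756 <1
  x=-3.280: |R|=0.56688 <1
  x=-6.598: |R|=1.06230 >1
  x=-6.041: |R|=1.00453 >1
So |R|<1 on (-6.0000, 0).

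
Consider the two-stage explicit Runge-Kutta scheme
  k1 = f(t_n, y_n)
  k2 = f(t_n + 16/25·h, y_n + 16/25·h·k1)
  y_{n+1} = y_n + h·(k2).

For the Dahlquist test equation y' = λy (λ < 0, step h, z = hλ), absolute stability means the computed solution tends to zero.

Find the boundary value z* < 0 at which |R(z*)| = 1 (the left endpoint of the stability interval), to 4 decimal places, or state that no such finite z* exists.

z* = -1.5625.

Set f=λy, z=hλ:
  k1=λy_n ⇒ h·k1=z·y_n;  k2=λ(1+16/25z)y_n ⇒ h·k2=z(1+16/25z)y_n
  y_{n+1}/y_n = 1 + z(1+16/25z) = 1 + z + 16/25z²
  so R(z) = 1 + z + 16/25z².

Need |R(x)|<1, x<0.
x=-1.48: |R|=0.9219
R=1: x+16/25x²=0 ⇒ x=−25/16=-1.5625; min R=1−1/(4·16/25)=0.6094>−1
Confirm numerically:
  x=-1.264: |R|=0.75853 <1
  x=-1.007: |R|=0.64199 <1
  x=-0.707: |R|=0.61290 <1
  x=-0.705: |R|=0.61310 <1
  x=-2.012: |R|=1.57881 >1
  x=-1.992: |R|=1.54756 >1
  x=-1.975: |R|=1.52140 >1
Stable set (-1.5625, 0).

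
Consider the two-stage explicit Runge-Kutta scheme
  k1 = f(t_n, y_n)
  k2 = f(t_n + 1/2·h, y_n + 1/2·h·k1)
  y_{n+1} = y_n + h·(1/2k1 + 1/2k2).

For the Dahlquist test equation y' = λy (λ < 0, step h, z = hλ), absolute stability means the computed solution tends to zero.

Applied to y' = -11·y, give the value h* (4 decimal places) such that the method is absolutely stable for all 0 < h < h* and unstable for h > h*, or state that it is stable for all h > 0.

With y'=λy (z=hλ):
  k1=λy_n ⇒ h·k1=z·y_n;  k2=λ(1+1/2z)y_n ⇒ h·k2=z(1+1/2z)y_n
  y_{n+1}/y_n = 1 + 1/2z + 1/2z(1+1/2z) = 1 + z + 1/4z²
  Hence R(z) = 1 + z + 1/4z².

Need |R(x)|<1, x<0.
x=-1.35: |R|=0.1056
R=1: x+1/4x²=0 ⇒ x=−4=-4.0000; min R=1−1/(4·1/4)=0.0000>−1
Confirm numerically:
  x=-3.980: |R|=0.98010 <1
  x=-3.795: |R|=0.80551 <1
  x=-2.925: |R|=0.21391 <1
  x=-4.234: |R|=1.24769 >1
  x=-4.183: |R|=1.19137 >1
So |R|<1 on (-4.0000, 0).

(-4.0000,0); λ=-11 ⇒ h* = (4)/11 = 0.3636.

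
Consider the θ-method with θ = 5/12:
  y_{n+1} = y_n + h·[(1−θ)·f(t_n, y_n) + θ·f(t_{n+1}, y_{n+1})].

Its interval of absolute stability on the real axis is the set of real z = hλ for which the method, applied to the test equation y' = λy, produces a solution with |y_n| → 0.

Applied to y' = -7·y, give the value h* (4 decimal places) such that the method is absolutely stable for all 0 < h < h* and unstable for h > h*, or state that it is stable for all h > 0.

(-12.0000,0); λ=-7 ⇒ h* = (12)/7 = 1.7143.

With y'=λy (z=hλ):
  y_{n+1} = y_n + z·[7/12·y_n + 5/12·y_{n+1}] ⇒ (1 − 5/12z)y_{n+1} = (1 + 7/12z)y_n
  Hence R(z) = (1 + 7/12z)/(1 − 5/12z).

Boundary: |R(x)|=1, x<0.
x=-1.45: |R|=0.0961
R=−1: 1+7/12x = −1+5/12x ⇒ -1/6x=2 ⇒ x=2/(-1/6)=-12.0000
Confirm numerically:
  x=-7.919: |R|=0.84181 <1
  x=-6.962: |R|=0.78475 <1
  x=-6.364: |R|=0.74277 <1
  x=-5.478: |R|=0.66885 <1
  x=-12.406: |R|=1.01097 >1
  x=-12.386: |R|=1.01044 >1
  x=-12.382: |R|=1.01034 >1
Stable set (-12.0000, 0).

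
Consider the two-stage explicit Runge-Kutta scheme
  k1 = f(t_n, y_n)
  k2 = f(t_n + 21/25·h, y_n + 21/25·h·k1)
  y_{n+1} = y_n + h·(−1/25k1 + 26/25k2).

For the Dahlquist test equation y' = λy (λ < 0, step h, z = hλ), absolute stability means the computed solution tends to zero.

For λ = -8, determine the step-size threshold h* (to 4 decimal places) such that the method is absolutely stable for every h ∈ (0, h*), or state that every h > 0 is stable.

Set f=λy, z=hλ:
  k1=λy_n ⇒ h·k1=z·y_n;  k2=λ(1+21/25z)y_n ⇒ h·k2=z(1+21/25z)y_n
  y_{n+1}/y_n = 1 − 1/25z + 26/25z(1+21/25z) = 1 + z + 546/625z²
  ⇒ R(z) = 1 + z + 546/625z².

Solve |R(x)|<1 on ℝ⁻.
x=-0.64: |R|=0.7178
R=1: x+546/625x²=0 ⇒ x=−625/546=-1.1447; min R=1−1/(4·546/625)=0.7138>−1
Confirm numerically:
  x=-1.066: |R|=0.92672 <1
  x=-1.005: |R|=0.87736 <1
  x=-0.847: |R|=0.77973 <1
  x=-1.533: |R|=1.52004 >1
  x=-1.286: |R|=1.15876 >1
Stable set (-1.1447, 0).

(-1.1447,0); λ=-8 ⇒ h* = (625/546)/8 = 0.1431.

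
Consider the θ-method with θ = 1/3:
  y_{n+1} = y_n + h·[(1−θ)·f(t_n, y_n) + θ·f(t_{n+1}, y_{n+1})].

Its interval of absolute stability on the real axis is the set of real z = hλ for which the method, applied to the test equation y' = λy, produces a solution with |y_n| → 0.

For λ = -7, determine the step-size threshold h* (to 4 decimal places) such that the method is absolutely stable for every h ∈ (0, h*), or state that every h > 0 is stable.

(-6.0000,0); λ=-7 ⇒ h* = (6)/7 = 0.8571.

With y'=λy (z=hλ):
  y_{n+1} = y_n + z·[2/3·y_n + 1/3·y_{n+1}] ⇒ (1 − 1/3z)y_{n+1} = (1 + 2/3z)y_n
  R(z) = (1 + 2/3z)/(1 − 1/3z).

Need |R(x)|<1, x<0.
x=-0.68: |R|=0.4457
R=−1: 1+2/3x = −1+1/3x ⇒ -1/3x=2 ⇒ x=2/(-1/3)=-6.0000
Confirm numerically:
  x=-5.617: |R|=0.95555 <1
  x=-5.527: |R|=0.94453 <1
  x=-3.016: |R|=0.50399 <1
  x=-6.591: |R|=1.06162 >1
  x=-6.461: |R|=1.04873 >1
  x=-6.344: |R|=1.03682 >1
Interval (-6.0000, 0).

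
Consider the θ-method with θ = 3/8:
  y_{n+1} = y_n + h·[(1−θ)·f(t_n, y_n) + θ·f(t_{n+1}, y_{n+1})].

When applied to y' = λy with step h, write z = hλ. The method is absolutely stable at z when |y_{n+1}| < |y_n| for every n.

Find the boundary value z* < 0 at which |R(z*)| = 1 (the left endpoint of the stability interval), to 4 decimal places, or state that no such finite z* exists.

left endpoint -8.0000.

Set f=λy, z=hλ:
  y_{n+1} = y_n + z·[5/8·y_n + 3/8·y_{n+1}] ⇒ (1 − 3/8z)y_{n+1} = (1 + 5/8z)y_n
  ⇒ R(z) = (1 + 5/8z)/(1 − 3/8z).

Find x<0 with |R(x)|<1.
x=-1.13: |R|=0.2063
R=−1: 1+5/8x = −1+3/8x ⇒ -1/4x=2 ⇒ x=2/(-1/4)=-8.0000
Confirm numerically:
  x=-7.720: |R|=0.98203 <1
  x=-7.336: |R|=0.95575 <1
  x=-7.218: |R|=0.94726 <1
  x=-8.390: |R|=1.02352 >1
  x=-8.349: |R|=1.02112 >1
  x=-8.238: |R|=1.01455 >1
Interval (-8.0000, 0).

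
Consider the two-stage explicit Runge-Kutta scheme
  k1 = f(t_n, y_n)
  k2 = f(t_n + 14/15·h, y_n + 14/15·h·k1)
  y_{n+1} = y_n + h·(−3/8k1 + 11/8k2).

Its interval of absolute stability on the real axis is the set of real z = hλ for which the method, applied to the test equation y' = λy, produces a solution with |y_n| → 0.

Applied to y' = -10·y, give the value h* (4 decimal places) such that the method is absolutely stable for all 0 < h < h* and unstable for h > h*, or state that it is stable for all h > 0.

(-0.7792,0); λ=-10 ⇒ h* = (60/77)/10 = 0.0779.

With y'=λy (z=hλ):
  k1=λy_n ⇒ h·k1=z·y_n;  k2=λ(1+14/15z)y_n ⇒ h·k2=z(1+14/15z)y_n
  y_{n+1}/y_n = 1 − 3/8z + 11/8z(1+14/15z) = 1 + z + 77/60z²
  so R(z) = 1 + z + 77/60z².

Find x<0 with |R(x)|<1.
x=-0.67: |R|=0.9061
R=1: x+77/60x²=0 ⇒ x=−60/77=-0.7792; min R=1−1/(4·77/60)=0.8052>−1
Confirm numerically:
  x=-0.707: |R|=0.93447 <1
  x=-0.688: |R|=0.91946 <1
  x=-0.608: |R|=0.86640 <1
  x=-1.287: |R|=1.83867 >1
  x=-1.100: |R|=1.45283 >1
  x=-1.095: |R|=1.44375 >1
So |R|<1 on (-0.7792, 0).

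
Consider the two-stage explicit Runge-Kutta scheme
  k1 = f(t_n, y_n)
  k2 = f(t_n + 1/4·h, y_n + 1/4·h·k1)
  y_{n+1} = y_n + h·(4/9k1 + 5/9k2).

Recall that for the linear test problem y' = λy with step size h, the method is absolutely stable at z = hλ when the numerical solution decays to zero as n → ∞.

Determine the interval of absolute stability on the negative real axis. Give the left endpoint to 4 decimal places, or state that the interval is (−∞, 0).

With y'=λy (z=hλ):
  k1=λy_n ⇒ h·k1=z·y_n;  k2=λ(1+1/4z)y_n ⇒ h·k2=z(1+1/4z)y_n
  y_{n+1}/y_n = 1 + 4/9z + 5/9z(1+1/4z) = 1 + z + 5/36z²
  so R(z) = 1 + z + 5/36z².

Find x<0 with |R(x)|<1.
x=-1.4: |R|=0.1278
R=1: x+5/36x²=0 ⇒ x=−36/5=-7.2000; min R=1−1/(4·5/36)=-0.8000>−1
Confirm numerically:
  x=-6.744: |R|=0.57288 <1
  x=-6.687: |R|=0.52355 <1
  x=-5.040: |R|=0.51200 <1
  x=-4.282: |R|=0.73540 <1
  x=-7.564: |R|=1.38240 >1
  x=-7.465: |R|=1.27475 >1
  x=-7.458: |R|=1.26725 >1
Interval (-7.2000, 0).

z∈(-7.2000,0).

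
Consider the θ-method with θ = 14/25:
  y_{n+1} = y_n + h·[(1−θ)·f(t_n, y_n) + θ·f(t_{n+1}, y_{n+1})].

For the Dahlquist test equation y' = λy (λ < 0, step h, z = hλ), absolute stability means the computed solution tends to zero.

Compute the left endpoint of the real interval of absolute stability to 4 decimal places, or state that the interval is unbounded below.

On y'=λy, z=hλ:
  y_{n+1} = y_n + z·[11/25·y_n + 14/25·y_{n+1}] ⇒ (1 − 14/25z)y_{n+1} = (1 + 11/25z)y_n
  so R(z) = (1 + 11/25z)/(1 − 14/25z).

Find x<0 with |R(x)|<1.
x=-0.45: |R|=0.6406
x=-2: |R|=0.0566
x=-10: |R|=0.5152
x=-100: |R|=0.7544
θ=14/25≥1/2 ⇒ |1+11/25x|<|1−14/25x| ∀x<0 ⇒ stable on all of ℝ⁻.

(−∞, 0) — no finite endpoint.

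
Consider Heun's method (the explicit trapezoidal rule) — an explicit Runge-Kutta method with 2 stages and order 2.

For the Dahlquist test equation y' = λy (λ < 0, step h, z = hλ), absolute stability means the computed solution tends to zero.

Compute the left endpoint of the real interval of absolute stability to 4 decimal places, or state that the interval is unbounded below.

z* = -2.0000.

Test eqn y'=λy, z=hλ:
  order 2, 2-stage ⇒ R(z)=1+z+z^2/2
  (e.g. R(-1.78)=0.80420, |R|=0.80420)

Find x<0 with |R(x)|<1.
x=-1.78: |R|=0.8042
|R(-2.33)|=1.3845 |R(-1.57)|=0.6624 |R(-0.74)|=0.5338
Bisect:
  x_lo=-2.4712 |R|=1.5822  x_hi=-0.1986 |R|=0.8212
  mid=-1.33489 |R|=0.55607 →hi
  mid=-1.90305 |R|=0.90775 →hi
  mid=-2.18713 |R|=1.20464 →lo
  mid=-2.04509 |R|=1.04611 →lo
  mid=-1.97407 |R|=0.97441 →hi
  mid=-2.00958 |R|=1.00963 →lo
  mid=-1.99183 |R|=0.99186 →hi
  mid=-2.00070 |R|=1.00070 →lo
  mid=-1.99626 |R|=0.99627 →hi
  mid=-1.99848 |R|=0.99849 →hi
  ...
  [-2.00001,-1.99987] ⇒ x*=-2.0000
So |R|<1 on (-2.0000, 0).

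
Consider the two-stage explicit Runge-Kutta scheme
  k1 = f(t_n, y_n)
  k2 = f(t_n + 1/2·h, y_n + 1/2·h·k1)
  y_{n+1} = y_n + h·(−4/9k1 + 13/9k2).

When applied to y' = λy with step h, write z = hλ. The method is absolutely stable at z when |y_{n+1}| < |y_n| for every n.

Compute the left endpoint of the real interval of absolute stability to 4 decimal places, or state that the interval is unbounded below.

z* = -1.3846.

Set f=λy, z=hλ:
  k1=λy_n ⇒ h·k1=z·y_n;  k2=λ(1+1/2z)y_n ⇒ h·k2=z(1+1/2z)y_n
  y_{n+1}/y_n = 1 − 4/9z + 13/9z(1+1/2z) = 1 + z + 13/18z²
  ⇒ R(z) = 1 + z + 13/18z².

Find x<0 with |R(x)|<1.
x=-1.37: |R|=0.9855
R=1: x+13/18x²=0 ⇒ x=−18/13=-1.3846; min R=1−1/(4·13/18)=0.6538>−1
Confirm numerically:
  x=-1.324: |R|=0.94204 <1
  x=-1.170: |R|=0.81865 <1
  x=-1.095: |R|=0.77096 <1
  x=-0.664: |R|=0.65442 <1
  x=-1.824: |R|=1.57882 >1
  x=-1.793: |R|=1.52884 >1
So |R|<1 on (-1.3846, 0).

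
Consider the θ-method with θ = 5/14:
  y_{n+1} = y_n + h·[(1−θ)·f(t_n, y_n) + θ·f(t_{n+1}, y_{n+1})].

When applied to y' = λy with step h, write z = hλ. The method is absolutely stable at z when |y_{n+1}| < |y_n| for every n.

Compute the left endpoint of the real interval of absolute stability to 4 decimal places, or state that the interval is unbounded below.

left endpoint -7.0000.

Test eqn y'=λy, z=hλ:
  y_{n+1} = y_n + z·[9/14·y_n + 5/14·y_{n+1}] ⇒ (1 − 5/14z)y_{n+1} = (1 + 9/14z)y_n
  R(z) = (1 + 9/14z)/(1 − 5/14z).

Boundary: |R(x)|=1, x<0.
x=-0.63: |R|=0.4857
R=−1: 1+9/14x = −1+5/14x ⇒ -2/7x=2 ⇒ x=2/(-2/7)=-7.0000
Confirm numerically:
  x=-5.637: |R|=0.87076 <1
  x=-3.745: |R|=0.60214 <1
  x=-2.973: |R|=0.44195 <1
  x=-7.570: |R|=1.04397 >1
  x=-7.099: |R|=1.00800 >1
So |R|<1 on (-7.0000, 0).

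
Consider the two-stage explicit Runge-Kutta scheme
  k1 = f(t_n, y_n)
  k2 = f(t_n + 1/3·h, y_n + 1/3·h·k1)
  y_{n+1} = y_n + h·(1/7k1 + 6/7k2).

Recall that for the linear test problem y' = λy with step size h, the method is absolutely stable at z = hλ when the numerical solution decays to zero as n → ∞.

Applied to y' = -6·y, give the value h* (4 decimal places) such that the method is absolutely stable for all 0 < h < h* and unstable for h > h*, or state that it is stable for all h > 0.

On y'=λy, z=hλ:
  k1=λy_n ⇒ h·k1=z·y_n;  k2=λ(1+1/3z)y_n ⇒ h·k2=z(1+1/3z)y_n
  y_{n+1}/y_n = 1 + 1/7z + 6/7z(1+1/3z) = 1 + z + 2/7z²
  R(z) = 1 + z + 2/7z².

Solve |R(x)|<1 on ℝ⁻.
x=-1.4: |R|=0.1600
R=1: x+2/7x²=0 ⇒ x=−7/2=-3.5000; min R=1−1/(4·2/7)=0.1250>−1
Confirm numerically:
  x=-3.164: |R|=0.69626 <1
  x=-2.351: |R|=0.22820 <1
  x=-2.306: |R|=0.21332 <1
  x=-2.018: |R|=0.14552 <1
  x=-3.942: |R|=1.49782 >1
  x=-3.853: |R|=1.38860 >1
Stable set (-3.5000, 0).

(-3.5000,0); λ=-6 ⇒ h* = (7/2)/6 = 0.5833.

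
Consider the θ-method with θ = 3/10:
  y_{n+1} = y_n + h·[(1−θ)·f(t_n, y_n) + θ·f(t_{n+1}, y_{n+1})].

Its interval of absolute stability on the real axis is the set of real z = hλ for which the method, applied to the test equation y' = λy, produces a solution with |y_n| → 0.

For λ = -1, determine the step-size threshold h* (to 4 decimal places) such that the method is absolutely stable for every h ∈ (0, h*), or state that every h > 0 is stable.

(-5.0000,0); λ=-1 ⇒ h* = (5)/1 = 5.0000.

On y'=λy, z=hλ:
  y_{n+1} = y_n + z·[7/10·y_n + 3/10·y_{n+1}] ⇒ (1 − 3/10z)y_{n+1} = (1 + 7/10z)y_n
  ⇒ R(z) = (1 + 7/10z)/(1 − 3/10z).

Solve |R(x)|<1 on ℝ⁻.
x=-1.61: |R|=0.0856
R=−1: 1+7/10x = −1+3/10x ⇒ -2/5x=2 ⇒ x=2/(-2/5)=-5.0000
Confirm numerically:
  x=-3.718: |R|=0.75759 <1
  x=-2.959: |R|=0.56752 <1
  x=-2.328: |R|=0.37070 <1
  x=-5.441: |R|=1.06701 >1
  x=-5.300: |R|=1.04633 >1
Stable set (-5.0000, 0).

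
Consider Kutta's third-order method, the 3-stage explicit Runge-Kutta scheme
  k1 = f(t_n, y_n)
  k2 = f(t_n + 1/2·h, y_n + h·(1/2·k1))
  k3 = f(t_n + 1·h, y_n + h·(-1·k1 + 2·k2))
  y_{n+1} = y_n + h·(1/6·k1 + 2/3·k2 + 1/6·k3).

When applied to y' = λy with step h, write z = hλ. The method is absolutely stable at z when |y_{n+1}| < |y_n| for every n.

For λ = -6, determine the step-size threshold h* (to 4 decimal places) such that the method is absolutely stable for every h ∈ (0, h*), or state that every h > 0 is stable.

Test eqn y'=λy, z=hλ:
  order 3, 3-stage ⇒ R(z)=1+z+z^2/2+z^3/6
  (e.g. R(-0.8)=0.43467, |R|=0.43467)

Find x<0 with |R(x)|<1.
x=-0.8: |R|=0.4347
|R(-2.34)|=0.7377 |R(-2.19)|=0.5425 |R(-1.75)|=0.1120
Bisect:
  x_lo=-3.0554 |R|=2.1417  x_hi=-0.2846 |R|=0.7521
  mid=-1.67003 |R|=0.05181 →hi
  mid=-2.36274 |R|=0.76982 →hi
  mid=-2.70909 |R|=1.35326 →lo
  mid=-2.53592 |R|=1.03851 →lo
  mid=-2.44933 |R|=0.89873 →hi
  mid=-2.49262 |R|=0.96722 →hi
  mid=-2.51427 |R|=1.00251 →lo
  mid=-2.50345 |R|=0.98477 →hi
  mid=-2.50886 |R|=0.99362 →hi
  ...
  [-2.51275,-2.51258] ⇒ x*=-2.5127
So |R|<1 on (-2.5127, 0).

(-2.5127,0); λ=-6 ⇒ h* = 0.4188.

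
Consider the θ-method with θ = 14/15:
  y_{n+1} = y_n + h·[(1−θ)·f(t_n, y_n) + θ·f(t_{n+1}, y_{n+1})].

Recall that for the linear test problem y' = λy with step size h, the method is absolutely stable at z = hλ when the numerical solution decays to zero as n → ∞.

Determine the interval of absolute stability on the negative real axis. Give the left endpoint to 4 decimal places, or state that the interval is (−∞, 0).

interval (−∞, 0).

Test eqn y'=λy, z=hλ:
  y_{n+1} = y_n + z·[1/15·y_n + 14/15·y_{n+1}] ⇒ (1 − 14/15z)y_{n+1} = (1 + 1/15z)y_n
  so R(z) = (1 + 1/15z)/(1 − 14/15z).

Find x<0 with |R(x)|<1.
x=-1.36: |R|=0.4007
x=-2: |R|=0.3023
x=-10: |R|=0.0323
x=-100: |R|=0.0601
θ=14/15≥1/2 ⇒ |1+1/15x|<|1−14/15x| ∀x<0 ⇒ stable on all of ℝ⁻.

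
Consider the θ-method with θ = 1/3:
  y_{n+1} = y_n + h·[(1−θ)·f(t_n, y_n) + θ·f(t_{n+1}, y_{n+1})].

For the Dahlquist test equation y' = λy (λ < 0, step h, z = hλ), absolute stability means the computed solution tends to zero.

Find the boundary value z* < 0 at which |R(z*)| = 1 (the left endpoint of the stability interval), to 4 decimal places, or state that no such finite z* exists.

left endpoint -6.0000.

Test eqn y'=λy, z=hλ:
  y_{n+1} = y_n + z·[2/3·y_n + 1/3·y_{n+1}] ⇒ (1 − 1/3z)y_{n+1} = (1 + 2/3z)y_n
  ⇒ R(z) = (1 + 2/3z)/(1 − 1/3z).

Need |R(x)|<1, x<0.
x=-1.26: |R|=0.1127
R=−1: 1+2/3x = −1+1/3x ⇒ -1/3x=2 ⇒ x=2/(-1/3)=-6.0000
Confirm numerically:
  x=-4.919: |R|=0.86349 <1
  x=-3.706: |R|=0.65792 <1
  x=-3.122: |R|=0.52989 <1
  x=-6.559: |R|=1.05848 >1
  x=-6.082: |R|=1.00903 >1
Stable set (-6.0000, 0).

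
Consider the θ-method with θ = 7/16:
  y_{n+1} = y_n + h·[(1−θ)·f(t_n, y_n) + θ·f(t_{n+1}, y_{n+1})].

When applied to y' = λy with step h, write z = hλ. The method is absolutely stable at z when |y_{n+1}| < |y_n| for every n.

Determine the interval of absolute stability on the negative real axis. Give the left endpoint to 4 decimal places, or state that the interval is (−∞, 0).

z∈(-16.0000,0).

Set f=λy, z=hλ:
  y_{n+1} = y_n + z·[9/16·y_n + 7/16·y_{n+1}] ⇒ (1 − 7/16z)y_{n+1} = (1 + 9/16z)y_n
  ⇒ R(z) = (1 + 9/16z)/(1 − 7/16z).

Need |R(x)|<1, x<0.
x=-0.84: |R|=0.3857
R=−1: 1+9/16x = −1+7/16x ⇒ -1/8x=2 ⇒ x=2/(-1/8)=-16.0000
Confirm numerically:
  x=-12.530: |R|=0.93308 <1
  x=-10.000: |R|=0.86047 <1
  x=-7.840: |R|=0.76975 <1
  x=-6.708: |R|=0.70481 <1
  x=-16.477: |R|=1.00726 >1
  x=-16.238: |R|=1.00367 >1
Interval (-16.0000, 0).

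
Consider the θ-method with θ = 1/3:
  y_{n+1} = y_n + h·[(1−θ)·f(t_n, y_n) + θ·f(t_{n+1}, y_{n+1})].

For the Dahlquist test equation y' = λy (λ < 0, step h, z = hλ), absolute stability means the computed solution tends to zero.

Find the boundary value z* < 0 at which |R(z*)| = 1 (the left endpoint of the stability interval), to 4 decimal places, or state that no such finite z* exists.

left endpoint -6.0000.

Test eqn y'=λy, z=hλ:
  y_{n+1} = y_n + z·[2/3·y_n + 1/3·y_{n+1}] ⇒ (1 − 1/3z)y_{n+1} = (1 + 2/3z)y_n
  ⇒ R(z) = (1 + 2/3z)/(1 − 1/3z).

Solve |R(x)|<1 on ℝ⁻.
x=-1.44: |R|=0.0270
R=−1: 1+2/3x = −1+1/3x ⇒ -1/3x=2 ⇒ x=2/(-1/3)=-6.0000
Confirm numerically:
  x=-4.589: |R|=0.81407 <1
  x=-3.769: |R|=0.67041 <1
  x=-2.978: |R|=0.49448 <1
  x=-6.436: |R|=1.04621 >1
  x=-6.299: |R|=1.03215 >1
  x=-6.089: |R|=1.00979 >1
Interval (-6.0000, 0).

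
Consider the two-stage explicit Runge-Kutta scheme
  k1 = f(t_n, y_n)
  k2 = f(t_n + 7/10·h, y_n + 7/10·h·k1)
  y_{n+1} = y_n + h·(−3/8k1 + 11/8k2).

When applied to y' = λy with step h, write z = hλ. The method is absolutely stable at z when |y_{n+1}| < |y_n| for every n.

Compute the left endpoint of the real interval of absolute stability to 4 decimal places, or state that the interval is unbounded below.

With y'=λy (z=hλ):
  k1=λy_n ⇒ h·k1=z·y_n;  k2=λ(1+7/10z)y_n ⇒ h·k2=z(1+7/10z)y_n
  y_{n+1}/y_n = 1 − 3/8z + 11/8z(1+7/10z) = 1 + z + 77/80z²
  ⇒ R(z) = 1 + z + 77/80z².

Find x<0 with |R(x)|<1.
x=-1.08: |R|=1.0427
R=1: x+77/80x²=0 ⇒ x=−80/77=-1.0390; min R=1−1/(4·77/80)=0.7403>−1
Confirm numerically:
  x=-0.972: |R|=0.93735 <1
  x=-0.772: |R|=0.80163 <1
  x=-0.626: |R|=0.75118 <1
  x=-1.424: |R|=1.52773 >1
  x=-1.396: |R|=1.47974 >1
  x=-1.345: |R|=1.39619 >1
Stable set (-1.0390, 0).

z* = -1.0390.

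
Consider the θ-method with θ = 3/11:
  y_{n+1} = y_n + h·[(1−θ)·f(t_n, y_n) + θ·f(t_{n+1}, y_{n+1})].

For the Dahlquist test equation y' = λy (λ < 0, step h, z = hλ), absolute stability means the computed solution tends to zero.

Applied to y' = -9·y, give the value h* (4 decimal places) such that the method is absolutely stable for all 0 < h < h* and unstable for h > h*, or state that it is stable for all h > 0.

On y'=λy, z=hλ:
  y_{n+1} = y_n + z·[8/11·y_n + 3/11·y_{n+1}] ⇒ (1 − 3/11z)y_{n+1} = (1 + 8/11z)y_n
  so R(z) = (1 + 8/11z)/(1 − 3/11z).

Boundary: |R(x)|=1, x<0.
x=-0.35: |R|=0.6805
R=−1: 1+8/11x = −1+3/11x ⇒ -5/11x=2 ⇒ x=2/(-5/11)=-4.4000
Confirm numerically:
  x=-4.076: |R|=0.93026 <1
  x=-3.291: |R|=0.73435 <1
  x=-2.250: |R|=0.39437 <1
  x=-4.666: |R|=1.05320 >1
  x=-4.513: |R|=1.02302 >1
  x=-4.501: |R|=1.02061 >1
So |R|<1 on (-4.4000, 0).

(-4.4000,0); λ=-9 ⇒ h* = (22/5)/9 = 0.4889.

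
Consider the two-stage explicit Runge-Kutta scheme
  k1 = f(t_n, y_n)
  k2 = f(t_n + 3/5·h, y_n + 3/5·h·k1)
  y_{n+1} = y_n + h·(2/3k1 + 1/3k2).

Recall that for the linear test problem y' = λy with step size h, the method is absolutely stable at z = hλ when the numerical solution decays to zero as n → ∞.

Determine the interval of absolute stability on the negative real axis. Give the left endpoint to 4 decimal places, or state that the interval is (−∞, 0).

z∈(-5.0000,0).

Test eqn y'=λy, z=hλ:
  k1=λy_n ⇒ h·k1=z·y_n;  k2=λ(1+3/5z)y_n ⇒ h·k2=z(1+3/5z)y_n
  y_{n+1}/y_n = 1 + 2/3z + 1/3z(1+3/5z) = 1 + z + 1/5z²
  so R(z) = 1 + z + 1/5z².

Need |R(x)|<1, x<0.
x=-0.72: |R|=0.3837
R=1: x+1/5x²=0 ⇒ x=−5=-5.0000; min R=1−1/(4·1/5)=-0.2500>−1
Confirm numerically:
  x=-4.805: |R|=0.81260 <1
  x=-4.277: |R|=0.38155 <1
  x=-4.108: |R|=0.26713 <1
  x=-2.669: |R|=0.24429 <1
  x=-5.159: |R|=1.16406 >1
  x=-5.070: |R|=1.07098 >1
Interval (-5.0000, 0).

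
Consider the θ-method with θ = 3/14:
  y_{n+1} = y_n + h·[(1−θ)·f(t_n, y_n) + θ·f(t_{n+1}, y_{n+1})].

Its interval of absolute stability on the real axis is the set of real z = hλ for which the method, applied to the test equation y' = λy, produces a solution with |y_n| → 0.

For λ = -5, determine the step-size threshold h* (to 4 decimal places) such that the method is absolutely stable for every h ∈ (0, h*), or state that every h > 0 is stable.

(-3.5000,0); λ=-5 ⇒ h* = (7/2)/5 = 0.7000.

Set f=λy, z=hλ:
  y_{n+1} = y_n + z·[11/14·y_n + 3/14·y_{n+1}] ⇒ (1 − 3/14z)y_{n+1} = (1 + 11/14z)y_n
  R(z) = (1 + 11/14z)/(1 − 3/14z).

Need |R(x)|<1, x<0.
x=-1.64: |R|=0.2135
R=−1: 1+11/14x = −1+3/14x ⇒ -4/7x=2 ⇒ x=2/(-4/7)=-3.5000
Confirm numerically:
  x=-3.369: |R|=0.95653 <1
  x=-2.756: |R|=0.73271 <1
  x=-2.712: |R|=0.71522 <1
  x=-1.731: |R|=0.26265 <1
  x=-4.040: |R|=1.16539 >1
  x=-3.979: |R|=1.14774 >1
So |R|<1 on (-3.5000, 0).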